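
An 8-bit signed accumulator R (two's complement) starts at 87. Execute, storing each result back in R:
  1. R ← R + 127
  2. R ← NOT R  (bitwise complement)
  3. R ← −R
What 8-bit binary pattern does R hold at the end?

Start: R = 87 = 01010111.
R = 87 + 127 = 214; wraps to -42 = 11010110
R = NOT 11010110 = 00101001 = 41
R = −(41) = -41 = 11010111

11010111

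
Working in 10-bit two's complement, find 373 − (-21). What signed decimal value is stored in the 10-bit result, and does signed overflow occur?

373 → 0101110101
-21 → 1111101011
Subtract via negate-and-add: invert 1111101011 + 1 = 0000010101 (i.e. 21).
  0101110101
+ 0000010101
= 0110001010
Result 0110001010: MSB = 0 → value 394.
Both addends (after negating the subtrahend) are non-negative and so is the stored result: no signed overflow.

394; no overflow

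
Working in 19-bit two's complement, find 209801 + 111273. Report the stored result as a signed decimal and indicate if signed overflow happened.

209801 → 0110011001110001001
111273 → 0011011001010101001
  0110011001110001001
+ 0011011001010101001
= 1001110011000110010
Result 1001110011000110010: MSB = 1 → 321074 − 524288 = -203214.
Both addends are non-negative but the stored result is negative: signed overflow. The true value 209801 + 111273 = 321074 lies outside [-262144, 262143].

-203214; overflow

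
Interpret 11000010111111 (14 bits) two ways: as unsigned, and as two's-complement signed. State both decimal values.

unsigned = 12479, signed = -3905

Unsigned: 11000010111111 = 12479.
Signed: MSB=1 → 12479 − 16384 = -3905.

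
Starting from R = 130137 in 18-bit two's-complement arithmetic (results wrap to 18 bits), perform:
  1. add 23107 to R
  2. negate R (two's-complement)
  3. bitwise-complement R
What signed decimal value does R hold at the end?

Start: R = 130137 = 011111110001011001.
R = 130137 + 23107 = 153244; wraps to -108900 = 100101011010011100
R = −(-108900) = 108900 = 011010100101100100
R = NOT 011010100101100100 = 100101011010011011 = -108901

-108901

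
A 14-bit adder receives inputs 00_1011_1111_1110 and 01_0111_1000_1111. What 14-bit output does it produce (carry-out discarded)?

10001110001101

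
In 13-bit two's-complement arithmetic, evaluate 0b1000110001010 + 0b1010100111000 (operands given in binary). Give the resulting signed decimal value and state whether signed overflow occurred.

0b1000110001010 → 1000110001010 = -3702 (signed)
0b1010100111000 → 1010100111000 = -2760 (signed)
  1000110001010
+ 1010100111000
= 0011011000010  (discard carry-out 1)
Result 0011011000010: MSB = 0 → value 1730.
Both addends are negative but the stored result is non-negative: signed overflow. The true value -3702 + (-2760) = -6462 lies outside [-4096, 4095].

1730; overflow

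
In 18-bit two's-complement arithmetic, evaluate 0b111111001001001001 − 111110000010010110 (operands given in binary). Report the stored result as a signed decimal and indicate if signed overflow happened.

4531; no overflow

0b111111001001001001 → 111111001001001001 = -3511 (signed)
111110000010010110 = -8042 (signed)
Subtract via negate-and-add: invert 111110000010010110 + 1 = 000001111101101010 (i.e. 8042).
  111111001001001001
+ 000001111101101010
= 000001000110110011  (discard carry-out 1)
Result 000001000110110011: MSB = 0 → value 4531.
Addends (after negating the subtrahend) have opposite signs, so signed overflow cannot occur.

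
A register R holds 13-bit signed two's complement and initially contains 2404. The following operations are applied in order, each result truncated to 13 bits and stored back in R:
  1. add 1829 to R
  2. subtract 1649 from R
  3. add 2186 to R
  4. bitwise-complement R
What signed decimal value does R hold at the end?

3421

Start: R = 2404 = 0100101100100.
R = 2404 + 1829 = 4233; wraps to -3959 = 1000010001001
R = -3959 − 1649 = -5608; wraps to 2584 = 0101000011000
R = 2584 + 2186 = 4770; wraps to -3422 = 1001010100010
R = NOT 1001010100010 = 0110101011101 = 3421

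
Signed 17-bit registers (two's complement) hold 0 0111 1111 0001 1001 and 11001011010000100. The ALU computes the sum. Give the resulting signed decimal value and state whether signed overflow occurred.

0 0111 1111 0001 1001 → 00111111100011001 = 32537 (signed)
11001011010000100 = -27004 (signed)
  00111111100011001
+ 11001011010000100
= 00001010110011101  (discard carry-out 1)
Result 00001010110011101: MSB = 0 → value 5533.
Addends have opposite signs, so signed overflow cannot occur.

5533; no overflow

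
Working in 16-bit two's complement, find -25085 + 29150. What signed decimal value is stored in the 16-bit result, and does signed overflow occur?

4065; no overflow

-25085 → 1001111000000011
29150 → 0111000111011110
  1001111000000011
+ 0111000111011110
= 0000111111100001  (discard carry-out 1)
Result 0000111111100001: MSB = 0 → value 4065.
Addends have opposite signs, so signed overflow cannot occur.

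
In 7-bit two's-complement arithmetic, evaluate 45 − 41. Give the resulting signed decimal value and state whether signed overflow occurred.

45 → 0101101
41 → 0101001
Subtract via negate-and-add: invert 0101001 + 1 = 1010111 (i.e. -41).
  0101101
+ 1010111
= 0000100  (discard carry-out 1)
Result 0000100: MSB = 0 → value 4.
Addends (after negating the subtrahend) have opposite signs, so signed overflow cannot occur.

4; no overflow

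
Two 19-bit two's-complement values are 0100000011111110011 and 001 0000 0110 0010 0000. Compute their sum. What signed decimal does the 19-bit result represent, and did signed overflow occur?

200211; no overflow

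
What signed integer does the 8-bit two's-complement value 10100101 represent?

-91

MSB is 1, so the value is negative.
Invert: 01011010. Add 1: 01011011 = 91. So the value is −91.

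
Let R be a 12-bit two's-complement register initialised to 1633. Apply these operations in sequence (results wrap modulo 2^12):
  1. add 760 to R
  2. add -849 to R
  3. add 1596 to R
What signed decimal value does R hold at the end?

-956

Start: R = 1633 = 011001100001.
R = 1633 + 760 = 2393; wraps to -1703 = 100101011001
R = -1703 + (-849) = -2552; wraps to 1544 = 011000001000
R = 1544 + 1596 = 3140; wraps to -956 = 110001000100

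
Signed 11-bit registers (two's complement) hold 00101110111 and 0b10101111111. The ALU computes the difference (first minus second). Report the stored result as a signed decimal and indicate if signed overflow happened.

1016; no overflow

00101110111 = 375 (signed)
0b10101111111 → 10101111111 = -641 (signed)
Subtract via negate-and-add: invert 10101111111 + 1 = 01010000001 (i.e. 641).
  00101110111
+ 01010000001
= 01111111000
Result 01111111000: MSB = 0 → value 1016.
Both addends (after negating the subtrahend) are non-negative and so is the stored result: no signed overflow.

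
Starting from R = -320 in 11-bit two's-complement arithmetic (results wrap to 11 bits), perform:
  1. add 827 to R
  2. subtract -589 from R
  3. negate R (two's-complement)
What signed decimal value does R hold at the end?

952

Start: R = -320 = 11011000000.
R = -320 + 827 = 507 = 00111111011
R = 507 − (-589) = 1096; wraps to -952 = 10001001000
R = −(-952) = 952 = 01110111000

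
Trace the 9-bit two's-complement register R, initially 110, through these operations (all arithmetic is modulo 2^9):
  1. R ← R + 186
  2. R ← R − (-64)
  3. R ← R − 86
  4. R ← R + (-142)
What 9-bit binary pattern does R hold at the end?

Start: R = 110 = 001101110.
R = 110 + 186 = 296; wraps to -216 = 100101000
R = -216 − (-64) = -152 = 101101000
R = -152 − 86 = -238 = 100010010
R = -238 + (-142) = -380; wraps to 132 = 010000100

010000100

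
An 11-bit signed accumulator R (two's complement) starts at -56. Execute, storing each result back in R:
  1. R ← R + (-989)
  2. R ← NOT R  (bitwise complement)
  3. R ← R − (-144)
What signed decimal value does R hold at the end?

Start: R = -56 = 11111001000.
R = -56 + (-989) = -1045; wraps to 1003 = 01111101011
R = NOT 01111101011 = 10000010100 = -1004
R = -1004 − (-144) = -860 = 10010100100

-860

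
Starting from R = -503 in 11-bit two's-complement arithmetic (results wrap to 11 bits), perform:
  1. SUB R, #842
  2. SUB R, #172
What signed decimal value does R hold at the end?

531

Start: R = -503 = 11000001001.
R = -503 − 842 = -1345; wraps to 703 = 01010111111
R = 703 − 172 = 531 = 01000010011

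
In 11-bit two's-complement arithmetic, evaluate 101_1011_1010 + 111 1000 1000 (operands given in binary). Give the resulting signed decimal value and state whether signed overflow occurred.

-702; no overflow

101_1011_1010 → 10110111010 = -582 (signed)
111 1000 1000 → 11110001000 = -120 (signed)
  10110111010
+ 11110001000
= 10101000010  (discard carry-out 1)
Result 10101000010: MSB = 1 → 1346 − 2048 = -702.
Both addends are negative and so is the stored result: no signed overflow.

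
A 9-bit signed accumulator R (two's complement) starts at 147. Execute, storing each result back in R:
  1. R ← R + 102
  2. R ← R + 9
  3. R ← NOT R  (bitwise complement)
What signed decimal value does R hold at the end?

Start: R = 147 = 010010011.
R = 147 + 102 = 249 = 011111001
R = 249 + 9 = 258; wraps to -254 = 100000010
R = NOT 100000010 = 011111101 = 253

253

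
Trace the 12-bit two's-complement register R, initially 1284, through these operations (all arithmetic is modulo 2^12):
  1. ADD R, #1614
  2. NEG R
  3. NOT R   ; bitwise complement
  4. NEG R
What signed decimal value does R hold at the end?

1199

Start: R = 1284 = 010100000100.
R = 1284 + 1614 = 2898; wraps to -1198 = 101101010010
R = −(-1198) = 1198 = 010010101110
R = NOT 010010101110 = 101101010001 = -1199
R = −(-1199) = 1199 = 010010101111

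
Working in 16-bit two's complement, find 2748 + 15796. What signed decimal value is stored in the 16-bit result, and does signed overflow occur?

2748 → 0000101010111100
15796 → 0011110110110100
  0000101010111100
+ 0011110110110100
= 0100100001110000
Result 0100100001110000: MSB = 0 → value 18544.
Both addends are non-negative and so is the stored result: no signed overflow.

18544; no overflow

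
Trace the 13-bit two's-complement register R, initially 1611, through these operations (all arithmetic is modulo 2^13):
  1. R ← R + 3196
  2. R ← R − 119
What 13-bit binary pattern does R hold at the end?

1001001010000

Start: R = 1611 = 0011001001011.
R = 1611 + 3196 = 4807; wraps to -3385 = 1001011000111
R = -3385 − 119 = -3504 = 1001001010000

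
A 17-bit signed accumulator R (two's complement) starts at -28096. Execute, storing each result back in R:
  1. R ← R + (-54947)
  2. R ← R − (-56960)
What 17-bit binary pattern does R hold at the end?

Start: R = -28096 = 11001001001000000.
R = -28096 + (-54947) = -83043; wraps to 48029 = 01011101110011101
R = 48029 − (-56960) = 104989; wraps to -26083 = 11001101000011101

11001101000011101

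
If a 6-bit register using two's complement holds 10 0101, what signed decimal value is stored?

-27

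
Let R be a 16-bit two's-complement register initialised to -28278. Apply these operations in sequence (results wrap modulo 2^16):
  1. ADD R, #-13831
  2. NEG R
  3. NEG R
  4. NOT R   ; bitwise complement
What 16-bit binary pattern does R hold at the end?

Start: R = -28278 = 1001000110001010.
R = -28278 + (-13831) = -42109; wraps to 23427 = 0101101110000011
R = −(23427) = -23427 = 1010010001111101
R = −(-23427) = 23427 = 0101101110000011
R = NOT 0101101110000011 = 1010010001111100 = -23428

1010010001111100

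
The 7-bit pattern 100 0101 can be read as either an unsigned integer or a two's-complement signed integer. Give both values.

unsigned = 69, signed = -59

Unsigned: 1000101 = 69.
Signed: MSB=1 → 69 − 128 = -59.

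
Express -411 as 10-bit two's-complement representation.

|-411| = 411 = 0110011011 in 10 bits.
Invert the bits: 1001100100. Add 1: 1001100101.
Check: 1001100101 reads as 613 − 1024 = -411.

1001100101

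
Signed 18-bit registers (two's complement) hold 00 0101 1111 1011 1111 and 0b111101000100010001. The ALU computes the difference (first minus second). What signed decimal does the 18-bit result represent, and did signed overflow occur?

00 0101 1111 1011 1111 → 000101111110111111 = 24511 (signed)
0b111101000100010001 → 111101000100010001 = -12015 (signed)
Subtract via negate-and-add: invert 111101000100010001 + 1 = 000010111011101111 (i.e. 12015).
  000101111110111111
+ 000010111011101111
= 001000111010101110
Result 001000111010101110: MSB = 0 → value 36526.
Both addends (after negating the subtrahend) are non-negative and so is the stored result: no signed overflow.

36526; no overflow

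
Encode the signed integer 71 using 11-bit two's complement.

00001000111

71 is non-negative, so write it directly in 11 bits: 00001000111.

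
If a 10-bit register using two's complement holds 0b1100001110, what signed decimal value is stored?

-242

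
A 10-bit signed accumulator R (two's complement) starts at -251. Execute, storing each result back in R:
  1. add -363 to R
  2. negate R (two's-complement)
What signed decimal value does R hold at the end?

-410

Start: R = -251 = 1100000101.
R = -251 + (-363) = -614; wraps to 410 = 0110011010
R = −(410) = -410 = 1001100110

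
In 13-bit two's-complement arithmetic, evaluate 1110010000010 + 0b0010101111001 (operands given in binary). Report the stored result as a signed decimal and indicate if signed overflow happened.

507; no overflow

1110010000010 = -894 (signed)
0b0010101111001 → 0010101111001 = 1401 (signed)
  1110010000010
+ 0010101111001
= 0000111111011  (discard carry-out 1)
Result 0000111111011: MSB = 0 → value 507.
Addends have opposite signs, so signed overflow cannot occur.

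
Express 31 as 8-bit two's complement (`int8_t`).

00011111

31 is non-negative, so write it directly in 8 bits: 00011111.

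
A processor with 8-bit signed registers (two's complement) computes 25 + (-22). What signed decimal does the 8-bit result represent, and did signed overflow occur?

3; no overflow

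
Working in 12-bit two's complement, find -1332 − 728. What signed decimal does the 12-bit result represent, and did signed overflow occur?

2036; overflow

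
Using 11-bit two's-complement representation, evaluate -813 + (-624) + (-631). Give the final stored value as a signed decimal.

-20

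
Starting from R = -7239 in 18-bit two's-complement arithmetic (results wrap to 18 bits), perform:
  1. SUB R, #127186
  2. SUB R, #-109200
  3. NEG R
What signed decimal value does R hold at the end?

Start: R = -7239 = 111110001110111001.
R = -7239 − 127186 = -134425; wraps to 127719 = 011111001011100111
R = 127719 − (-109200) = 236919; wraps to -25225 = 111001110101110111
R = −(-25225) = 25225 = 000110001010001001

25225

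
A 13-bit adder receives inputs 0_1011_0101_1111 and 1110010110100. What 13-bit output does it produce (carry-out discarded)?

  0101101011111
+ 1110010110100
= 0100000010011  (discard carry-out 1)

0100000010011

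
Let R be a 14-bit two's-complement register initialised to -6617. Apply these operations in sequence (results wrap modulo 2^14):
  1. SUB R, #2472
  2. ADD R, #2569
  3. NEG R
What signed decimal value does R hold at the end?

6520

Start: R = -6617 = 10011000100111.
R = -6617 − 2472 = -9089; wraps to 7295 = 01110001111111
R = 7295 + 2569 = 9864; wraps to -6520 = 10011010001000
R = −(-6520) = 6520 = 01100101111000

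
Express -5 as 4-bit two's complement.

|-5| = 5 = 0101 in 4 bits.
Invert the bits: 1010. Add 1: 1011.

1011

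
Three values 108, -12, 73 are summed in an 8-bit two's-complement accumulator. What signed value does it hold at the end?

108 + (-12) = 96 (01100000)
96 + 73 = 169 → wraps to -87 (10101001)

-87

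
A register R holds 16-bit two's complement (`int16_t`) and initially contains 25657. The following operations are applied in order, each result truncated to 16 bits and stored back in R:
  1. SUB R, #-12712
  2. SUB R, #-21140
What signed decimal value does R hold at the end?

Start: R = 25657 = 0110010000111001.
R = 25657 − (-12712) = 38369; wraps to -27167 = 1001010111100001
R = -27167 − (-21140) = -6027 = 1110100001110101

-6027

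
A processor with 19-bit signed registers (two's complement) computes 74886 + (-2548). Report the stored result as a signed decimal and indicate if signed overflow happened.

74886 → 0010010010010000110
-2548 → 1111111011000001100
  0010010010010000110
+ 1111111011000001100
= 0010001101010010010  (discard carry-out 1)
Result 0010001101010010010: MSB = 0 → value 72338.
Addends have opposite signs, so signed overflow cannot occur.

72338; no overflow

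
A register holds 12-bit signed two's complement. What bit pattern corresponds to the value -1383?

101010011001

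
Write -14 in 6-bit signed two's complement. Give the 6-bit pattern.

|-14| = 14 = 001110 in 6 bits.
Invert the bits: 110001. Add 1: 110010.
Check: 110010 reads as 50 − 64 = -14.

110010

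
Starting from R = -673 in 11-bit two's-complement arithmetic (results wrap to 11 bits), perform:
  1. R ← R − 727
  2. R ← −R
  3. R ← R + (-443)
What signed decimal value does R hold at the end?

957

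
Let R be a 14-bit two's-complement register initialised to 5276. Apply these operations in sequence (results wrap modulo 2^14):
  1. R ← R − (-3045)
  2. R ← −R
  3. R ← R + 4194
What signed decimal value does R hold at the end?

-4127

Start: R = 5276 = 01010010011100.
R = 5276 − (-3045) = 8321; wraps to -8063 = 10000010000001
R = −(-8063) = 8063 = 01111101111111
R = 8063 + 4194 = 12257; wraps to -4127 = 10111111100001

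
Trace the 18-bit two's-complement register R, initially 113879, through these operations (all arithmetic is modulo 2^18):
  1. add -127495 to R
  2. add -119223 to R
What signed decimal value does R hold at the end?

Start: R = 113879 = 011011110011010111.
R = 113879 + (-127495) = -13616 = 111100101011010000
R = -13616 + (-119223) = -132839; wraps to 129305 = 011111100100011001

129305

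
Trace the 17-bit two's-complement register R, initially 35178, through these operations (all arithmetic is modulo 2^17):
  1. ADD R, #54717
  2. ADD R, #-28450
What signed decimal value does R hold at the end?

61445

Start: R = 35178 = 01000100101101010.
R = 35178 + 54717 = 89895; wraps to -41177 = 10101111100100111
R = -41177 + (-28450) = -69627; wraps to 61445 = 01111000000000101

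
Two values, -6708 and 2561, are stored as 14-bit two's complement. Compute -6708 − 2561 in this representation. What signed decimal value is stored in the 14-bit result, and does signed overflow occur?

7115; overflow

-6708 → 10010111001100
2561 → 00101000000001
Subtract via negate-and-add: invert 00101000000001 + 1 = 11010111111111 (i.e. -2561).
  10010111001100
+ 11010111111111
= 01101111001011  (discard carry-out 1)
Result 01101111001011: MSB = 0 → value 7115.
Both addends (after negating the subtrahend) are negative but the stored result is non-negative: signed overflow. The true value -6708 − 2561 = -9269 lies outside [-8192, 8191].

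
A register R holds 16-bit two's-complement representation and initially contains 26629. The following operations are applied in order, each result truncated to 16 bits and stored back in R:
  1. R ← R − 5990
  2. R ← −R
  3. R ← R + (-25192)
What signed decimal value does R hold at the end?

19705

Start: R = 26629 = 0110100000000101.
R = 26629 − 5990 = 20639 = 0101000010011111
R = −(20639) = -20639 = 1010111101100001
R = -20639 + (-25192) = -45831; wraps to 19705 = 0100110011111001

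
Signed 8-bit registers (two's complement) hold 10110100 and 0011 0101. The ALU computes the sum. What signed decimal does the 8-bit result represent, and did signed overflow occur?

10110100 = -76 (signed)
0011 0101 → 00110101 = 53 (signed)
  10110100
+ 00110101
= 11101001
Result 11101001: MSB = 1 → 233 − 256 = -23.
Addends have opposite signs, so signed overflow cannot occur.

-23; no overflow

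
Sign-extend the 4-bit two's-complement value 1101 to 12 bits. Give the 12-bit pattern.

111111111101

MSB of 1101 is 1; replicate it into the new high bits.
11111111|1101 → 111111111101 (still -3).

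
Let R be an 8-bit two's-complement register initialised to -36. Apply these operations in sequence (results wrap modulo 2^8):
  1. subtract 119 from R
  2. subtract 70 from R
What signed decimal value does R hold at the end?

31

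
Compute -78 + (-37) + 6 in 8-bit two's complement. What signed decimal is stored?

-109

-78 + (-37) = -115 (10001101)
-115 + 6 = -109 (10010011)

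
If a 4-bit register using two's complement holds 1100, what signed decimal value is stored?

MSB is 1, so the value is negative.
Unsigned reading: 12. Subtract 2^4 = 16: 12 − 16 = -4.

-4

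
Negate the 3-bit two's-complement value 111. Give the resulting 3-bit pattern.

001

Invert: 000. Add 1: 001.
Check: 111 = -1, 001 = 1.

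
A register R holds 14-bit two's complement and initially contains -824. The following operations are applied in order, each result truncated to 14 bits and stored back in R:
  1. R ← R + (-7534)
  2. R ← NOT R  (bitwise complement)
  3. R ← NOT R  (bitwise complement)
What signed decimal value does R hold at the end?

Start: R = -824 = 11110011001000.
R = -824 + (-7534) = -8358; wraps to 8026 = 01111101011010
R = NOT 01111101011010 = 10000010100101 = -8027
R = NOT 10000010100101 = 01111101011010 = 8026

8026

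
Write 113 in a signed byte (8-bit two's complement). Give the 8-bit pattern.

01110001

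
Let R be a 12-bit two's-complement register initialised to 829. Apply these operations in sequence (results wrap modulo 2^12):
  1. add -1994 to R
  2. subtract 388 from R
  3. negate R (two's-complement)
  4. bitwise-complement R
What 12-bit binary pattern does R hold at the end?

100111101110

Start: R = 829 = 001100111101.
R = 829 + (-1994) = -1165 = 101101110011
R = -1165 − 388 = -1553 = 100111101111
R = −(-1553) = 1553 = 011000010001
R = NOT 011000010001 = 100111101110 = -1554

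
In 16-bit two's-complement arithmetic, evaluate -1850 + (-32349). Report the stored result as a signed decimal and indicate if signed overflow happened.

-1850 → 1111100011000110
-32349 → 1000000110100011
  1111100011000110
+ 1000000110100011
= 0111101001101001  (discard carry-out 1)
Result 0111101001101001: MSB = 0 → value 31337.
Both addends are negative but the stored result is non-negative: signed overflow. The true value -1850 + (-32349) = -34199 lies outside [-32768, 32767].

31337; overflow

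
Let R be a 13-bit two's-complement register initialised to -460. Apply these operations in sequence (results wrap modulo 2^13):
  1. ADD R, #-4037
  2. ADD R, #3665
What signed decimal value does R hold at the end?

-832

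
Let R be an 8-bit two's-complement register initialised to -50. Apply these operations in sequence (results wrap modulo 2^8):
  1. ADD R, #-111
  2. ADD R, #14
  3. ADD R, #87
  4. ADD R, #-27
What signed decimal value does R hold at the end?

-87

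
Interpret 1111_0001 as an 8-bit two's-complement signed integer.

-15

MSB is 1, so the value is negative.
Unsigned reading: 241. Subtract 2^8 = 256: 241 − 256 = -15.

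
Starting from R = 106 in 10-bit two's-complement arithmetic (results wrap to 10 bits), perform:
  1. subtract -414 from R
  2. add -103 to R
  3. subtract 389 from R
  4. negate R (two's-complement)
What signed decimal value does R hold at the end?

-28

Start: R = 106 = 0001101010.
R = 106 − (-414) = 520; wraps to -504 = 1000001000
R = -504 + (-103) = -607; wraps to 417 = 0110100001
R = 417 − 389 = 28 = 0000011100
R = −(28) = -28 = 1111100100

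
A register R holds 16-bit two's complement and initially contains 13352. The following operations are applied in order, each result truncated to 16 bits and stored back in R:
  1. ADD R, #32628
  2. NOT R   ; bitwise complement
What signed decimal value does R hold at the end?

Start: R = 13352 = 0011010000101000.
R = 13352 + 32628 = 45980; wraps to -19556 = 1011001110011100
R = NOT 1011001110011100 = 0100110001100011 = 19555

19555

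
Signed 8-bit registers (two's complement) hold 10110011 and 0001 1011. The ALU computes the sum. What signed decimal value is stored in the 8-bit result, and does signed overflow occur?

10110011 = -77 (signed)
0001 1011 → 00011011 = 27 (signed)
  10110011
+ 00011011
= 11001110
Result 11001110: MSB = 1 → 206 − 256 = -50.
Addends have opposite signs, so signed overflow cannot occur.

-50; no overflow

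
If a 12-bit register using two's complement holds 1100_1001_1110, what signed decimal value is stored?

-866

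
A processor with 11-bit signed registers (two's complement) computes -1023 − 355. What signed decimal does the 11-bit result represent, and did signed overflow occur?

-1023 → 10000000001
355 → 00101100011
Subtract via negate-and-add: invert 00101100011 + 1 = 11010011101 (i.e. -355).
  10000000001
+ 11010011101
= 01010011110  (discard carry-out 1)
Result 01010011110: MSB = 0 → value 670.
Both addends (after negating the subtrahend) are negative but the stored result is non-negative: signed overflow. The true value -1023 − 355 = -1378 lies outside [-1024, 1023].

670; overflow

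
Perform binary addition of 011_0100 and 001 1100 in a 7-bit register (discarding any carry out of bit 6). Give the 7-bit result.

1010000

  0110100
+ 0011100
= 1010000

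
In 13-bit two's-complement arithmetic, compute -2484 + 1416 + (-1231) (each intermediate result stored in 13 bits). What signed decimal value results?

-2484 + 1416 = -1068 (1101111010100)
-1068 + (-1231) = -2299 (1011100000101)

-2299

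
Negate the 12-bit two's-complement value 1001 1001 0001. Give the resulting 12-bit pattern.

011001101111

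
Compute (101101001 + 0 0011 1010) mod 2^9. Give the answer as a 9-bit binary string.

110100011

  101101001
+ 000111010
= 110100011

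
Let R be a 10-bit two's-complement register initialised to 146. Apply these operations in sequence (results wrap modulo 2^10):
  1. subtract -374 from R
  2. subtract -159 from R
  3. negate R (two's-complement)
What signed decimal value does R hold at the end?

Start: R = 146 = 0010010010.
R = 146 − (-374) = 520; wraps to -504 = 1000001000
R = -504 − (-159) = -345 = 1010100111
R = −(-345) = 345 = 0101011001

345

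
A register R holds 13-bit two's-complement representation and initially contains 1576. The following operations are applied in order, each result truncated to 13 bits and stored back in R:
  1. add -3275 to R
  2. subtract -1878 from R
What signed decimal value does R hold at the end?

179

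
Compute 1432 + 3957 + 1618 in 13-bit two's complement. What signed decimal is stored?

1432 + 3957 = 5389 → wraps to -2803 (1010100001101)
-2803 + 1618 = -1185 (1101101011111)

-1185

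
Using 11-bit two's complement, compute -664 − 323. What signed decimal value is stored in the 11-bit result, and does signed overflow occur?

-664 → 10101101000
323 → 00101000011
Subtract via negate-and-add: invert 00101000011 + 1 = 11010111101 (i.e. -323).
  10101101000
+ 11010111101
= 10000100101  (discard carry-out 1)
Result 10000100101: MSB = 1 → 1061 − 2048 = -987.
Both addends (after negating the subtrahend) are negative and so is the stored result: no signed overflow.

-987; no overflow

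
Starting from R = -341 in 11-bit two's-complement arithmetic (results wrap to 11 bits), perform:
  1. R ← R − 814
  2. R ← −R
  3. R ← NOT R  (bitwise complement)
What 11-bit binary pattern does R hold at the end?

01101111100

Start: R = -341 = 11010101011.
R = -341 − 814 = -1155; wraps to 893 = 01101111101
R = −(893) = -893 = 10010000011
R = NOT 10010000011 = 01101111100 = 892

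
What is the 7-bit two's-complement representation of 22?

0010110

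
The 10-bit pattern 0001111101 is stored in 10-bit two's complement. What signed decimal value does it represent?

MSB is 0, so the value is non-negative: 0001111101 = 125.

125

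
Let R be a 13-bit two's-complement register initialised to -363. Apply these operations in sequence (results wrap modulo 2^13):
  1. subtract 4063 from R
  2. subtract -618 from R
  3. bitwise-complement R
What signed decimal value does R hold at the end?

3807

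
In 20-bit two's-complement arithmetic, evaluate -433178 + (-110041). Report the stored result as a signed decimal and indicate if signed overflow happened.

505357; overflow

-433178 → 10010110001111100110
-110041 → 11100101001000100111
  10010110001111100110
+ 11100101001000100111
= 01111011011000001101  (discard carry-out 1)
Result 01111011011000001101: MSB = 0 → value 505357.
Both addends are negative but the stored result is non-negative: signed overflow. The true value -433178 + (-110041) = -543219 lies outside [-524288, 524287].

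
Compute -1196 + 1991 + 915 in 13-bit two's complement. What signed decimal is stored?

-1196 + 1991 = 795 (0001100011011)
795 + 915 = 1710 (0011010101110)

1710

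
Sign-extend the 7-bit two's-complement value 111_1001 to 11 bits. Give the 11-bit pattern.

11111111001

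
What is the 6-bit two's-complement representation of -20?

|-20| = 20 = 010100 in 6 bits.
Invert the bits: 101011. Add 1: 101100.

101100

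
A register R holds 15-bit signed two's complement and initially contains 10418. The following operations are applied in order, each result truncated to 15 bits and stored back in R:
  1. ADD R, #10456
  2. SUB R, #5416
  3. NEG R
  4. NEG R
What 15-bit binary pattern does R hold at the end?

011110001100010

Start: R = 10418 = 010100010110010.
R = 10418 + 10456 = 20874; wraps to -11894 = 101000110001010
R = -11894 − 5416 = -17310; wraps to 15458 = 011110001100010
R = −(15458) = -15458 = 100001110011110
R = −(-15458) = 15458 = 011110001100010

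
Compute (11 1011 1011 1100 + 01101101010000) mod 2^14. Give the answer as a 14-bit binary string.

01011100001100

  11101110111100
+ 01101101010000
= 01011100001100  (discard carry-out 1)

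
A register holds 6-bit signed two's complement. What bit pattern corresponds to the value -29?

100011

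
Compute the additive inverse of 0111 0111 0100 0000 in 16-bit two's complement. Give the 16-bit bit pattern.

1000100011000000

Invert: 1000100010111111. Add 1: 1000100011000000.
Check: 0111011101000000 = 30528, 1000100011000000 = -30528.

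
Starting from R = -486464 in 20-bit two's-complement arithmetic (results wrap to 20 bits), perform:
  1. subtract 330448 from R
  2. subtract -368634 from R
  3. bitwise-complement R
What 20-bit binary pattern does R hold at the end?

01101101011100010101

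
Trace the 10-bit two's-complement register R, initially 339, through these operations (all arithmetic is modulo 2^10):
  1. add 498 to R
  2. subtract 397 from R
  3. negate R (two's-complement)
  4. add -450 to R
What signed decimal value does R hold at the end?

134

Start: R = 339 = 0101010011.
R = 339 + 498 = 837; wraps to -187 = 1101000101
R = -187 − 397 = -584; wraps to 440 = 0110111000
R = −(440) = -440 = 1001001000
R = -440 + (-450) = -890; wraps to 134 = 0010000110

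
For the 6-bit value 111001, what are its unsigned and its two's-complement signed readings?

Unsigned: 111001 = 57.
Signed: MSB=1 → 57 − 64 = -7.

unsigned = 57, signed = -7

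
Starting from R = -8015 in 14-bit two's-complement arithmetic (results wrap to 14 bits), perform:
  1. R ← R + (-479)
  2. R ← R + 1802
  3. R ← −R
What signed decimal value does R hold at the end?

6692

Start: R = -8015 = 10000010110001.
R = -8015 + (-479) = -8494; wraps to 7890 = 01111011010010
R = 7890 + 1802 = 9692; wraps to -6692 = 10010111011100
R = −(-6692) = 6692 = 01101000100100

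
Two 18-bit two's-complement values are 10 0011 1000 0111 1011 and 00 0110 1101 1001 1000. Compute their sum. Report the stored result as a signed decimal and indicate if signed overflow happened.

10 0011 1000 0111 1011 → 100011100001111011 = -116613 (signed)
00 0110 1101 1001 1000 → 000110110110011000 = 28056 (signed)
  100011100001111011
+ 000110110110011000
= 101010011000010011
Result 101010011000010011: MSB = 1 → 173587 − 262144 = -88557.
Addends have opposite signs, so signed overflow cannot occur.

-88557; no overflow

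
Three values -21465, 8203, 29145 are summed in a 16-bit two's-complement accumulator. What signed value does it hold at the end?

15883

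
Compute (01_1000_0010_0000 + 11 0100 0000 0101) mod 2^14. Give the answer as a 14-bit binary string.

00110000100101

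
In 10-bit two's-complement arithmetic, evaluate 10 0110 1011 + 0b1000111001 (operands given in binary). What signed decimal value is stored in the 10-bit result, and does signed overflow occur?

164; overflow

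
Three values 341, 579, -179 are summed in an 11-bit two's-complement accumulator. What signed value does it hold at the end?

741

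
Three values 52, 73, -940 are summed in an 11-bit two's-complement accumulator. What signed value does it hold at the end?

-815

52 + 73 = 125 (00001111101)
125 + (-940) = -815 (10011010001)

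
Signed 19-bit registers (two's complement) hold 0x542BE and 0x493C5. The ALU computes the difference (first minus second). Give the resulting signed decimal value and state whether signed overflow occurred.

44793; no overflow

0x542BE = 1010100001010111110 = -179522 (signed)
0x493C5 = 1001001001111000101 = -224315 (signed)
Subtract via negate-and-add: invert 1001001001111000101 + 1 = 0110110110000111011 (i.e. 224315).
  1010100001010111110
+ 0110110110000111011
= 0001010111011111001  (discard carry-out 1)
Result 0001010111011111001: MSB = 0 → value 44793.
Addends (after negating the subtrahend) have opposite signs, so signed overflow cannot occur.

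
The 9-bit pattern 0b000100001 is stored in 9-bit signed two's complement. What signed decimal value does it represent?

MSB is 0, so the value is non-negative: 000100001 = 33.

33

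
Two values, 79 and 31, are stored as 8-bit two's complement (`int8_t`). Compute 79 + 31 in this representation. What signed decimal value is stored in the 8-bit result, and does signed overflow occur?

79 → 01001111
31 → 00011111
  01001111
+ 00011111
= 01101110
Result 01101110: MSB = 0 → value 110.
Both addends are non-negative and so is the stored result: no signed overflow.

110; no overflow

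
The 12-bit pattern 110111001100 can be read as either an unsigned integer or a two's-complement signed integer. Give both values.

unsigned = 3532, signed = -564

Unsigned: 110111001100 = 3532.
Signed: MSB=1 → 3532 − 4096 = -564.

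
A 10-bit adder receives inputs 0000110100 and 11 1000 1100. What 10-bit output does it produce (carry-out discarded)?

1111000000

  0000110100
+ 1110001100
= 1111000000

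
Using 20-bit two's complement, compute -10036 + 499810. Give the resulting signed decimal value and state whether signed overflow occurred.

-10036 → 11111101100011001100
499810 → 01111010000001100010
  11111101100011001100
+ 01111010000001100010
= 01110111100100101110  (discard carry-out 1)
Result 01110111100100101110: MSB = 0 → value 489774.
Addends have opposite signs, so signed overflow cannot occur.

489774; no overflow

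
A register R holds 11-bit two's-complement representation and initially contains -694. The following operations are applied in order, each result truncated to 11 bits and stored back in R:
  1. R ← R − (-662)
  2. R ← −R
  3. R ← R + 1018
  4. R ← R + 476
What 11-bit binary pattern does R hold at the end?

10111110110

Start: R = -694 = 10101001010.
R = -694 − (-662) = -32 = 11111100000
R = −(-32) = 32 = 00000100000
R = 32 + 1018 = 1050; wraps to -998 = 10000011010
R = -998 + 476 = -522 = 10111110110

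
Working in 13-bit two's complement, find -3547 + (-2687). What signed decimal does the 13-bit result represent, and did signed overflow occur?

-3547 → 1001000100101
-2687 → 1010110000001
  1001000100101
+ 1010110000001
= 0011110100110  (discard carry-out 1)
Result 0011110100110: MSB = 0 → value 1958.
Both addends are negative but the stored result is non-negative: signed overflow. The true value -3547 + (-2687) = -6234 lies outside [-4096, 4095].

1958; overflow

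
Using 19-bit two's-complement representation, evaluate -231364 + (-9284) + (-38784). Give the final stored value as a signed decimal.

-231364 + (-9284) = -240648 (1000101001111111000)
-240648 + (-38784) = -279432 → wraps to 244856 (0111011110001111000)

244856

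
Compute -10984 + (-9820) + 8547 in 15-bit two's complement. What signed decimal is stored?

-12257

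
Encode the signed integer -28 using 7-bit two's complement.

|-28| = 28 = 0011100 in 7 bits.
Invert the bits: 1100011. Add 1: 1100100.
Check: 1100100 reads as 100 − 128 = -28.

1100100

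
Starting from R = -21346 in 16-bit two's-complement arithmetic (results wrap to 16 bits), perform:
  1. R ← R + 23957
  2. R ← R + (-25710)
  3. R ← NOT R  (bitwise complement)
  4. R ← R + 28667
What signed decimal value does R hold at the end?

-13771

Start: R = -21346 = 1010110010011110.
R = -21346 + 23957 = 2611 = 0000101000110011
R = 2611 + (-25710) = -23099 = 1010010111000101
R = NOT 1010010111000101 = 0101101000111010 = 23098
R = 23098 + 28667 = 51765; wraps to -13771 = 1100101000110101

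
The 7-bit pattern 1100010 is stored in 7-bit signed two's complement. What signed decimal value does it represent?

-30

MSB is 1, so the value is negative.
Invert: 0011101. Add 1: 0011110 = 30. So the value is −30.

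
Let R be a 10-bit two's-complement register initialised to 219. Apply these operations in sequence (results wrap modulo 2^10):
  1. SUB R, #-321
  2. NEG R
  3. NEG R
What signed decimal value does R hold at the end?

Start: R = 219 = 0011011011.
R = 219 − (-321) = 540; wraps to -484 = 1000011100
R = −(-484) = 484 = 0111100100
R = −(484) = -484 = 1000011100

-484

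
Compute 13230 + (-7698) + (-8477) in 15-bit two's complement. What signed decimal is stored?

-2945

13230 + (-7698) = 5532 (001010110011100)
5532 + (-8477) = -2945 (111010001111111)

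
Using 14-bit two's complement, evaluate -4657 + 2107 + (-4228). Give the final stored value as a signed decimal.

-6778

-4657 + 2107 = -2550 (11011000001010)
-2550 + (-4228) = -6778 (10010110000110)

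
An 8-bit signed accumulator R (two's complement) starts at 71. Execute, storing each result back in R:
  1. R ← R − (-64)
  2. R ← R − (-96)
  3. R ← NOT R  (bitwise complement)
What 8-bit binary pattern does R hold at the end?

Start: R = 71 = 01000111.
R = 71 − (-64) = 135; wraps to -121 = 10000111
R = -121 − (-96) = -25 = 11100111
R = NOT 11100111 = 00011000 = 24

00011000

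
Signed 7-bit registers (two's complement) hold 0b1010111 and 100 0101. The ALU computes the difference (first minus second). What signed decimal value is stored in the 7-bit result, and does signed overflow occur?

18; no overflow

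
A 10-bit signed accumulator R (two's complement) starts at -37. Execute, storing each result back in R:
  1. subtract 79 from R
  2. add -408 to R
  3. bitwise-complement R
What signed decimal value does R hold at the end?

Start: R = -37 = 1111011011.
R = -37 − 79 = -116 = 1110001100
R = -116 + (-408) = -524; wraps to 500 = 0111110100
R = NOT 0111110100 = 1000001011 = -501

-501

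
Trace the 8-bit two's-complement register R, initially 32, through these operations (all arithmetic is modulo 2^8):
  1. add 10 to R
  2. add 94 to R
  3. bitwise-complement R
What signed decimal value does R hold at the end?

Start: R = 32 = 00100000.
R = 32 + 10 = 42 = 00101010
R = 42 + 94 = 136; wraps to -120 = 10001000
R = NOT 10001000 = 01110111 = 119

119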